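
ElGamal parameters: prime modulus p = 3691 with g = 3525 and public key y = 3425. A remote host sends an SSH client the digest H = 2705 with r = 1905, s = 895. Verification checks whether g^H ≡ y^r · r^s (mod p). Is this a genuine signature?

Left side g^H mod p:
3525^2 = 12425625 ≡ 1719
3525^4 ≡ 1719^2 = 2954961 ≡ 2161
3525^8 ≡ 2161^2 = 4669921 ≡ 806
3525^16 ≡ 806^2 = 649636 ≡ 20
3525^32 ≡ 20^2 = 400
3525^64 ≡ 400^2 = 160000 ≡ 1287
3525^128 ≡ 1287^2 = 1656369 ≡ 2801
3525^256 ≡ 2801^2 = 7845601 ≡ 2226
3525^512 ≡ 2226^2 = 4955076 ≡ 1754
3525^1024 ≡ 1754^2 = 3076516 ≡ 1913
3525^2048 ≡ 1913^2 = 3659569 ≡ 1788
2705 = 2048 + 512 + 128 + 16 + 1, so 3525^2705 ≡ 1788·1754·2801·20·3525 ≡ 3150 (mod 3691)
Right side y^r · r^s mod p:
3425^2 = 11730625 ≡ 627
3425^4 ≡ 627^2 = 393129 ≡ 1883
3425^8 ≡ 1883^2 = 3545689 ≡ 2329
3425^16 ≡ 2329^2 = 5424241 ≡ 2162
3425^32 ≡ 2162^2 = 4674244 ≡ 1438
3425^64 ≡ 1438^2 = 2067844 ≡ 884
3425^128 ≡ 884^2 = 781456 ≡ 2655
3425^256 ≡ 2655^2 = 7049025 ≡ 2906
3425^512 ≡ 2906^2 = 8444836 ≡ 3519
3425^1024 ≡ 3519^2 = 12383361 ≡ 56
1905 = 1024 + 512 + 256 + 64 + 32 + 16 + 1, so 3425^1905 ≡ 56·3519·2906·884·1438·2162·3425 ≡ 122 (mod 3691)
1905^2 = 3629025 ≡ 772
1905^4 ≡ 772^2 = 595984 ≡ 1733
1905^8 ≡ 1733^2 = 3003289 ≡ 2506
1905^16 ≡ 2506^2 = 6280036 ≡ 1645
1905^32 ≡ 1645^2 = 2706025 ≡ 522
1905^64 ≡ 522^2 = 272484 ≡ 3041
1905^128 ≡ 3041^2 = 9247681 ≡ 1726
1905^256 ≡ 1726^2 = 2979076 ≡ 439
1905^512 ≡ 439^2 = 192721 ≡ 789
895 = 512 + 256 + 64 + 32 + 16 + 8 + 4 + 2 + 1, so 1905^895 ≡ 789·439·3041·522·1645·2506·1733·772·1905 ≡ 1357 (mod 3691)
122·1357 = 165554 ≡ 3150 (mod 3691)
3150 ≡ 3150 (mod 3691), so the signature is genuine.

genuine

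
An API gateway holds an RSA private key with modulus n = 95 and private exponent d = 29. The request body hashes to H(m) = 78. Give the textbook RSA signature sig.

(H(m))^2 ≡ 78^2 = 6084 ≡ 4
(H(m))^4 ≡ 4^2 = 16
(H(m))^8 ≡ 16^2 = 256 ≡ 66
(H(m))^16 ≡ 66^2 = 4356 ≡ 81
29 = 16 + 8 + 4 + 1, so (H(m))^29 ≡ 81·66·16·78 ≡ 53 (mod 95)

53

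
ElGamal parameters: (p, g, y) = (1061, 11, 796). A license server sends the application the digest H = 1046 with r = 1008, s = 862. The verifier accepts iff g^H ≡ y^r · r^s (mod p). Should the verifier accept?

accept

Left side g^H mod p:
11^1046 mod 1061 = 341
Right side y^r · r^s mod p:
796^1008 mod 1061 = 632
1008^862 mod 1061 = 1033
632·1033 = 652856 ≡ 341 (mod 1061)
341 ≡ 341 (mod 1061), so the signature is genuine.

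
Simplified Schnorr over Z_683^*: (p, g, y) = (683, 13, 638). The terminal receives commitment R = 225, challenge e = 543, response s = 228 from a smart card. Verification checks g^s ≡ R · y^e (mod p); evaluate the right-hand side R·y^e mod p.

Squares mod 683: 638^1≡638, 638^2≡659, 638^4≡576, 638^8≡521, 638^16≡290, 638^32≡91, 638^64≡85, 638^128≡395, 638^256≡301, 638^512≡445
543 = 512 + 16 + 8 + 4 + 2 + 1, so 638^543 ≡ 445·290·521·576·659·638 ≡ 542 (mod 683)
R · y^e ≡ 225·542 = 121950 ≡ 376 (mod 683)

376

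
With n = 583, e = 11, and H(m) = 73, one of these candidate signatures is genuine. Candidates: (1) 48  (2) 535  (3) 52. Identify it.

2

Candidate 1: Squares mod 583: 48^1≡48, 48^2≡555, 48^4≡201, 48^8≡174; 11 = 8 + 2 + 1, so 48^11 ≡ 174·555·48 ≡ 510 (mod 583)
Candidate 2: Squares mod 583: 535^1≡535, 535^2≡555, 535^4≡201, 535^8≡174; 11 = 8 + 2 + 1, so 535^11 ≡ 174·555·535 ≡ 73 (mod 583)
  → matches H(m) = 73
Candidate 3: Squares mod 583: 52^1≡52, 52^2≡372, 52^4≡213, 52^8≡478; 11 = 8 + 2 + 1, so 52^11 ≡ 478·372·52 ≡ 52 (mod 583)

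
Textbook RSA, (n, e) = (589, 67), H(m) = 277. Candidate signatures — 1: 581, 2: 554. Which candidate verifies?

1

Candidate 1: 581^2 = 337561 ≡ 64; 581^4 ≡ 64^2 = 4096 ≡ 562; 581^8 ≡ 562^2 = 315844 ≡ 140; 581^16 ≡ 140^2 = 19600 ≡ 163; 581^32 ≡ 163^2 = 26569 ≡ 64; 581^64 ≡ 64^2 = 4096 ≡ 562; 67 = 64 + 2 + 1, so 581^67 ≡ 562·64·581 ≡ 277 (mod 589)
  → matches H(m) = 277
Candidate 2: 554^2 = 306916 ≡ 47; 554^4 ≡ 47^2 = 2209 ≡ 442; 554^8 ≡ 442^2 = 195364 ≡ 405; 554^16 ≡ 405^2 = 164025 ≡ 283; 554^32 ≡ 283^2 = 80089 ≡ 574; 554^64 ≡ 574^2 = 329476 ≡ 225; 67 = 64 + 2 + 1, so 554^67 ≡ 225·47·554 ≡ 356 (mod 589)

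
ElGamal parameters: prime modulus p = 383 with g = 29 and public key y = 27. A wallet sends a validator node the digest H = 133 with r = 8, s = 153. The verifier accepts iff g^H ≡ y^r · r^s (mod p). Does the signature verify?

does not verify

Left side g^H mod p:
29^2 = 841 ≡ 75
29^4 ≡ 75^2 = 5625 ≡ 263
29^8 ≡ 263^2 = 69169 ≡ 229
29^16 ≡ 229^2 = 52441 ≡ 353
29^32 ≡ 353^2 = 124609 ≡ 134
29^64 ≡ 134^2 = 17956 ≡ 338
29^128 ≡ 338^2 = 114244 ≡ 110
133 = 128 + 4 + 1, so 29^133 ≡ 110·263·29 ≡ 200 (mod 383)
Right side y^r · r^s mod p:
27^2 = 729 ≡ 346
27^4 ≡ 346^2 = 119716 ≡ 220
27^8 ≡ 220^2 = 48400 ≡ 142
8^2 = 64
8^4 ≡ 64^2 = 4096 ≡ 266
8^8 ≡ 266^2 = 70756 ≡ 284
8^16 ≡ 284^2 = 80656 ≡ 226
8^32 ≡ 226^2 = 51076 ≡ 137
8^64 ≡ 137^2 = 18769 ≡ 2
8^128 ≡ 2^2 = 4
153 = 128 + 16 + 8 + 1, so 8^153 ≡ 4·226·284·8 ≡ 242 (mod 383)
142·242 = 34364 ≡ 277 (mod 383)
200 ≠ 277, so verification fails.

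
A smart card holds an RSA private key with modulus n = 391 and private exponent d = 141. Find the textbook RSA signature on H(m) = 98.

200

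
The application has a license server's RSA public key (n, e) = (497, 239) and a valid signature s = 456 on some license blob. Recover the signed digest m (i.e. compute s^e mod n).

s^239 mod 497 = 456

456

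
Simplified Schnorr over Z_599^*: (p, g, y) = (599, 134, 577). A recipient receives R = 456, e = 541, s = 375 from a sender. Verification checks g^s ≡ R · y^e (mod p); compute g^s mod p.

153

134^2 = 17956 ≡ 585
134^4 ≡ 585^2 = 342225 ≡ 196
134^8 ≡ 196^2 = 38416 ≡ 80
134^16 ≡ 80^2 = 6400 ≡ 410
134^32 ≡ 410^2 = 168100 ≡ 380
134^64 ≡ 380^2 = 144400 ≡ 41
134^128 ≡ 41^2 = 1681 ≡ 483
134^256 ≡ 483^2 = 233289 ≡ 278
375 = 256 + 64 + 32 + 16 + 4 + 2 + 1, so 134^375 ≡ 278·41·380·410·196·585·134 ≡ 153 (mod 599)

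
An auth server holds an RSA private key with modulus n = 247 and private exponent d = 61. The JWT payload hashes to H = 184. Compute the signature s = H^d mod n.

Squares mod 247: H^1≡184, H^2≡17, H^4≡42, H^8≡35, H^16≡237, H^32≡100
61 = 32 + 16 + 8 + 4 + 1, so H^61 ≡ 100·237·35·42·184 ≡ 67 (mod 247)

67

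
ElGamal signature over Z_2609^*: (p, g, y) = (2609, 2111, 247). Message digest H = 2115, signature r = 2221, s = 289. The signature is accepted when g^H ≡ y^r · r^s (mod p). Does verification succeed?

passes

Left side g^H mod p:
2111^2 = 4456321 ≡ 149
2111^4 ≡ 149^2 = 22201 ≡ 1329
2111^8 ≡ 1329^2 = 1766241 ≡ 2557
2111^16 ≡ 2557^2 = 6538249 ≡ 95
2111^32 ≡ 95^2 = 9025 ≡ 1198
2111^64 ≡ 1198^2 = 1435204 ≡ 254
2111^128 ≡ 254^2 = 64516 ≡ 1900
2111^256 ≡ 1900^2 = 3610000 ≡ 1753
2111^512 ≡ 1753^2 = 3073009 ≡ 2216
2111^1024 ≡ 2216^2 = 4910656 ≡ 518
2111^2048 ≡ 518^2 = 268324 ≡ 2206
2115 = 2048 + 64 + 2 + 1, so 2111^2115 ≡ 2206·254·149·2111 ≡ 829 (mod 2609)
Right side y^r · r^s mod p:
247^2 = 61009 ≡ 1002
247^4 ≡ 1002^2 = 1004004 ≡ 2148
247^8 ≡ 2148^2 = 4613904 ≡ 1192
247^16 ≡ 1192^2 = 1420864 ≡ 1568
247^32 ≡ 1568^2 = 2458624 ≡ 946
247^64 ≡ 946^2 = 894916 ≡ 29
247^128 ≡ 29^2 = 841
247^256 ≡ 841^2 = 707281 ≡ 242
247^512 ≡ 242^2 = 58564 ≡ 1166
247^1024 ≡ 1166^2 = 1359556 ≡ 267
247^2048 ≡ 267^2 = 71289 ≡ 846
2221 = 2048 + 128 + 32 + 8 + 4 + 1, so 247^2221 ≡ 846·841·946·1192·2148·247 ≡ 1427 (mod 2609)
2221^2 = 4932841 ≡ 1831
2221^4 ≡ 1831^2 = 3352561 ≡ 2605
2221^8 ≡ 2605^2 = 6786025 ≡ 16
2221^16 ≡ 16^2 = 256
2221^32 ≡ 256^2 = 65536 ≡ 311
2221^64 ≡ 311^2 = 96721 ≡ 188
2221^128 ≡ 188^2 = 35344 ≡ 1427
2221^256 ≡ 1427^2 = 2036329 ≡ 1309
289 = 256 + 32 + 1, so 2221^289 ≡ 1309·311·2221 ≡ 2275 (mod 2609)
1427·2275 = 3246425 ≡ 829 (mod 2609)
829 ≡ 829 (mod 2609), so the signature is genuine.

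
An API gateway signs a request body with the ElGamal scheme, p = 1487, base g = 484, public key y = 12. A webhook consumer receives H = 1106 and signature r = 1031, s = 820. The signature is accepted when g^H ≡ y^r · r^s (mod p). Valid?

yes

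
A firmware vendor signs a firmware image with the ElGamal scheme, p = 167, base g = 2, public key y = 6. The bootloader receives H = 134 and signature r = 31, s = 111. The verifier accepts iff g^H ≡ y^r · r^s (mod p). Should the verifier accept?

Left side g^H mod p:
2^134 mod 167 = 24
Right side y^r · r^s mod p:
6^31 mod 167 = 124
31^111 mod 167 = 108
124·108 = 13392 ≡ 32 (mod 167)
24 ≠ 32, so verification fails.

reject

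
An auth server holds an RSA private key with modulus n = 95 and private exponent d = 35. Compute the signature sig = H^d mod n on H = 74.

H^35 mod 95 = 9

9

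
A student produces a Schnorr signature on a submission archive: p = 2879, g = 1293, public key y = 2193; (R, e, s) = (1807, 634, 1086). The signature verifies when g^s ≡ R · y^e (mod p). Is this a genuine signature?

g^s mod p:
1293^1086 mod 2879 = 2457
R · y^e mod p:
2193^634 mod 2879 = 747
1807·747 = 1349829 ≡ 2457 (mod 2879)
2457 ≡ 2457 (mod 2879); signature holds.

genuine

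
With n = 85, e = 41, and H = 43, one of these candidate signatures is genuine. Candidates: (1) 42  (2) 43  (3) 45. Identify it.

2

Candidate 1: Squares mod 85: 42^1≡42, 42^2≡64, 42^4≡16, 42^8≡1, 42^16≡1, 42^32≡1; 41 = 32 + 8 + 1, so 42^41 ≡ 1·1·42 ≡ 42 (mod 85)
Candidate 2: Squares mod 85: 43^1≡43, 43^2≡64, 43^4≡16, 43^8≡1, 43^16≡1, 43^32≡1; 41 = 32 + 8 + 1, so 43^41 ≡ 1·1·43 ≡ 43 (mod 85)
  → matches H = 43
Candidate 3: Squares mod 85: 45^1≡45, 45^2≡70, 45^4≡55, 45^8≡50, 45^16≡35, 45^32≡35; 41 = 32 + 8 + 1, so 45^41 ≡ 35·50·45 ≡ 40 (mod 85)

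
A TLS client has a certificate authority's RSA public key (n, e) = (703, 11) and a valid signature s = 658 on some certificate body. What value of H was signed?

s^11 mod 703 = 578

578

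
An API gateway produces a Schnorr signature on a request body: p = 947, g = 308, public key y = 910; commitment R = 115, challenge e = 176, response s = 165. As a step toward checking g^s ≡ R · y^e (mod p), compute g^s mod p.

860

Squares mod 947: 308^1≡308, 308^2≡164, 308^4≡380, 308^8≡456, 308^16≡543, 308^32≡332, 308^64≡372, 308^128≡122
165 = 128 + 32 + 4 + 1, so 308^165 ≡ 122·332·380·308 ≡ 860 (mod 947)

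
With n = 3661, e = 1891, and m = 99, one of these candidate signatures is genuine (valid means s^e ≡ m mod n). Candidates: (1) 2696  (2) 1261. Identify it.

Candidate 1: Squares mod 3661: 2696^1≡2696, 2696^2≡1331, 2696^4≡3298, 2696^8≡3634, 2696^16≡729, 2696^32≡596, 2696^64≡99, 2696^128≡2479, 2696^256≡2283, 2696^512≡2486, 2696^1024≡428; 1891 = 1024 + 512 + 256 + 64 + 32 + 2 + 1, so 2696^1891 ≡ 428·2486·2283·99·596·1331·2696 ≡ 99 (mod 3661)
  → matches m = 99
Candidate 2: Squares mod 3661: 1261^1≡1261, 1261^2≡1247, 1261^4≡2745, 1261^8≡687, 1261^16≡3361, 1261^32≡2136, 1261^64≡890, 1261^128≡1324, 1261^256≡3018, 1261^512≡3417, 1261^1024≡960; 1891 = 1024 + 512 + 256 + 64 + 32 + 2 + 1, so 1261^1891 ≡ 960·3417·3018·890·2136·1247·1261 ≡ 2248 (mod 3661)

1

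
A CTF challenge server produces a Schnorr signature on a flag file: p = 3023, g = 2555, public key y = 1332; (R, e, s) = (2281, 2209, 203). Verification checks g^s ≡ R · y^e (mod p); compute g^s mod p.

148

2555^2 = 6528025 ≡ 1368
2555^4 ≡ 1368^2 = 1871424 ≡ 187
2555^8 ≡ 187^2 = 34969 ≡ 1716
2555^16 ≡ 1716^2 = 2944656 ≡ 254
2555^32 ≡ 254^2 = 64516 ≡ 1033
2555^64 ≡ 1033^2 = 1067089 ≡ 2993
2555^128 ≡ 2993^2 = 8958049 ≡ 900
203 = 128 + 64 + 8 + 2 + 1, so 2555^203 ≡ 900·2993·1716·1368·2555 ≡ 148 (mod 3023)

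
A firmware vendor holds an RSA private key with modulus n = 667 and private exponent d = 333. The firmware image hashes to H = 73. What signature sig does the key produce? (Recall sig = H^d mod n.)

Squares mod 667: H^1≡73, H^2≡660, H^4≡49, H^8≡400, H^16≡587, H^32≡397, H^64≡197, H^128≡123, H^256≡455
333 = 256 + 64 + 8 + 4 + 1, so H^333 ≡ 455·197·400·49·73 ≡ 501 (mod 667)

501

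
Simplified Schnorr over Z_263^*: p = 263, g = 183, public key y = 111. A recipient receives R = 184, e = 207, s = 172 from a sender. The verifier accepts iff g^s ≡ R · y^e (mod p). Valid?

g^s mod p:
Squares mod 263: 183^1≡183, 183^2≡88, 183^4≡117, 183^8≡13, 183^16≡169, 183^32≡157, 183^64≡190, 183^128≡69
172 = 128 + 32 + 8 + 4, so 183^172 ≡ 69·157·13·117 ≡ 43 (mod 263)
R · y^e mod p:
Squares mod 263: 111^1≡111, 111^2≡223, 111^4≡22, 111^8≡221, 111^16≡186, 111^32≡143, 111^64≡198, 111^128≡17
207 = 128 + 64 + 8 + 4 + 2 + 1, so 111^207 ≡ 17·198·221·22·223·111 ≡ 96 (mod 263)
184·96 = 17664 ≡ 43 (mod 263)
43 ≡ 43 (mod 263); signature holds.

yes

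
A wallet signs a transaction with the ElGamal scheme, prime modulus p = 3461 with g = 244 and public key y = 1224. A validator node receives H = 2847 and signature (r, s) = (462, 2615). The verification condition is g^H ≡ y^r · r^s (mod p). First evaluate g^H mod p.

244^2 = 59536 ≡ 699
244^4 ≡ 699^2 = 488601 ≡ 600
244^8 ≡ 600^2 = 360000 ≡ 56
244^16 ≡ 56^2 = 3136
244^32 ≡ 3136^2 = 9834496 ≡ 1795
244^64 ≡ 1795^2 = 3222025 ≡ 3295
244^128 ≡ 3295^2 = 10857025 ≡ 3329
244^256 ≡ 3329^2 = 11082241 ≡ 119
244^512 ≡ 119^2 = 14161 ≡ 317
244^1024 ≡ 317^2 = 100489 ≡ 120
244^2048 ≡ 120^2 = 14400 ≡ 556
2847 = 2048 + 512 + 256 + 16 + 8 + 4 + 2 + 1, so 244^2847 ≡ 556·317·119·3136·56·600·699·244 ≡ 2186 (mod 3461)

2186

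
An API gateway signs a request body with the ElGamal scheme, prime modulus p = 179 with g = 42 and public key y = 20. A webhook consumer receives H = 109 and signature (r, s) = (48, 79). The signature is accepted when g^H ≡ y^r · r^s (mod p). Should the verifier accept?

accept

Left side g^H mod p:
42^2 = 1764 ≡ 153
42^4 ≡ 153^2 = 23409 ≡ 139
42^8 ≡ 139^2 = 19321 ≡ 168
42^16 ≡ 168^2 = 28224 ≡ 121
42^32 ≡ 121^2 = 14641 ≡ 142
42^64 ≡ 142^2 = 20164 ≡ 116
109 = 64 + 32 + 8 + 4 + 1, so 42^109 ≡ 116·142·168·139·42 ≡ 172 (mod 179)
Right side y^r · r^s mod p:
20^2 = 400 ≡ 42
20^4 ≡ 42^2 = 1764 ≡ 153
20^8 ≡ 153^2 = 23409 ≡ 139
20^16 ≡ 139^2 = 19321 ≡ 168
20^32 ≡ 168^2 = 28224 ≡ 121
48 = 32 + 16, so 20^48 ≡ 121·168 ≡ 101 (mod 179)
48^2 = 2304 ≡ 156
48^4 ≡ 156^2 = 24336 ≡ 171
48^8 ≡ 171^2 = 29241 ≡ 64
48^16 ≡ 64^2 = 4096 ≡ 158
48^32 ≡ 158^2 = 24964 ≡ 83
48^64 ≡ 83^2 = 6889 ≡ 87
79 = 64 + 8 + 4 + 2 + 1, so 48^79 ≡ 87·64·171·156·48 ≡ 85 (mod 179)
101·85 = 8585 ≡ 172 (mod 179)
172 ≡ 172 (mod 179), so the signature is genuine.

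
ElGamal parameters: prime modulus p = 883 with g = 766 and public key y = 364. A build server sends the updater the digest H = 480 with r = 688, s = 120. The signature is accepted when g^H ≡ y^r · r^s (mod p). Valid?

yes

Left side g^H mod p:
766^2 = 586756 ≡ 444
766^4 ≡ 444^2 = 197136 ≡ 227
766^8 ≡ 227^2 = 51529 ≡ 315
766^16 ≡ 315^2 = 99225 ≡ 329
766^32 ≡ 329^2 = 108241 ≡ 515
766^64 ≡ 515^2 = 265225 ≡ 325
766^128 ≡ 325^2 = 105625 ≡ 548
766^256 ≡ 548^2 = 300304 ≡ 84
480 = 256 + 128 + 64 + 32, so 766^480 ≡ 84·548·325·515 ≡ 96 (mod 883)
Right side y^r · r^s mod p:
364^2 = 132496 ≡ 46
364^4 ≡ 46^2 = 2116 ≡ 350
364^8 ≡ 350^2 = 122500 ≡ 646
364^16 ≡ 646^2 = 417316 ≡ 540
364^32 ≡ 540^2 = 291600 ≡ 210
364^64 ≡ 210^2 = 44100 ≡ 833
364^128 ≡ 833^2 = 693889 ≡ 734
364^256 ≡ 734^2 = 538756 ≡ 126
364^512 ≡ 126^2 = 15876 ≡ 865
688 = 512 + 128 + 32 + 16, so 364^688 ≡ 865·734·210·540 ≡ 46 (mod 883)
688^2 = 473344 ≡ 56
688^4 ≡ 56^2 = 3136 ≡ 487
688^8 ≡ 487^2 = 237169 ≡ 525
688^16 ≡ 525^2 = 275625 ≡ 129
688^32 ≡ 129^2 = 16641 ≡ 747
688^64 ≡ 747^2 = 558009 ≡ 836
120 = 64 + 32 + 16 + 8, so 688^120 ≡ 836·747·129·525 ≡ 386 (mod 883)
46·386 = 17756 ≡ 96 (mod 883)
96 ≡ 96 (mod 883), so the signature is genuine.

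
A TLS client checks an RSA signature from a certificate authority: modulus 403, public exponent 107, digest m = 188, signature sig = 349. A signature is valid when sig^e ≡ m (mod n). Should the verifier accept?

accept

Squares mod 403: sig^1≡349, sig^2≡95, sig^4≡159, sig^8≡295, sig^16≡380, sig^32≡126, sig^64≡159
107 = 64 + 32 + 8 + 2 + 1, so sig^107 ≡ 159·126·295·95·349 ≡ 188 (mod 403)
Since 188 equals the digest 188, verification succeeds.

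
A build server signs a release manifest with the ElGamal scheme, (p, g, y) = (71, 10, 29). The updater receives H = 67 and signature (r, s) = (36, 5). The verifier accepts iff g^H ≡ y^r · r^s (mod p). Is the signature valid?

valid

Left side g^H mod p:
10^2 = 100 ≡ 29
10^4 ≡ 29^2 = 841 ≡ 60
10^8 ≡ 60^2 = 3600 ≡ 50
10^16 ≡ 50^2 = 2500 ≡ 15
10^32 ≡ 15^2 = 225 ≡ 12
10^64 ≡ 12^2 = 144 ≡ 2
67 = 64 + 2 + 1, so 10^67 ≡ 2·29·10 ≡ 12 (mod 71)
Right side y^r · r^s mod p:
29^2 = 841 ≡ 60
29^4 ≡ 60^2 = 3600 ≡ 50
29^8 ≡ 50^2 = 2500 ≡ 15
29^16 ≡ 15^2 = 225 ≡ 12
29^32 ≡ 12^2 = 144 ≡ 2
36 = 32 + 4, so 29^36 ≡ 2·50 ≡ 29 (mod 71)
36^2 = 1296 ≡ 18
36^4 ≡ 18^2 = 324 ≡ 40
5 = 4 + 1, so 36^5 ≡ 40·36 ≡ 20 (mod 71)
29·20 = 580 ≡ 12 (mod 71)
12 ≡ 12 (mod 71), so the signature is genuine.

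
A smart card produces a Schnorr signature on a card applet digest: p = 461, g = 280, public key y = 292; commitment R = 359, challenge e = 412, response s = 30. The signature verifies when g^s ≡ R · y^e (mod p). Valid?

yes

g^s mod p:
280^2 = 78400 ≡ 30
280^4 ≡ 30^2 = 900 ≡ 439
280^8 ≡ 439^2 = 192721 ≡ 23
280^16 ≡ 23^2 = 529 ≡ 68
30 = 16 + 8 + 4 + 2, so 280^30 ≡ 68·23·439·30 ≡ 400 (mod 461)
R · y^e mod p:
292^2 = 85264 ≡ 440
292^4 ≡ 440^2 = 193600 ≡ 441
292^8 ≡ 441^2 = 194481 ≡ 400
292^16 ≡ 400^2 = 160000 ≡ 33
292^32 ≡ 33^2 = 1089 ≡ 167
292^64 ≡ 167^2 = 27889 ≡ 229
292^128 ≡ 229^2 = 52441 ≡ 348
292^256 ≡ 348^2 = 121104 ≡ 322
412 = 256 + 128 + 16 + 8 + 4, so 292^412 ≡ 322·348·33·400·441 ≡ 439 (mod 461)
359·439 = 157601 ≡ 400 (mod 461)
400 ≡ 400 (mod 461); signature holds.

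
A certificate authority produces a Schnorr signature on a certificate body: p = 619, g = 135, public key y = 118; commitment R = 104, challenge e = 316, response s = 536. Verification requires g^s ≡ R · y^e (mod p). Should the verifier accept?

g^s mod p:
135^2 = 18225 ≡ 274
135^4 ≡ 274^2 = 75076 ≡ 177
135^8 ≡ 177^2 = 31329 ≡ 379
135^16 ≡ 379^2 = 143641 ≡ 33
135^32 ≡ 33^2 = 1089 ≡ 470
135^64 ≡ 470^2 = 220900 ≡ 536
135^128 ≡ 536^2 = 287296 ≡ 80
135^256 ≡ 80^2 = 6400 ≡ 210
135^512 ≡ 210^2 = 44100 ≡ 151
536 = 512 + 16 + 8, so 135^536 ≡ 151·33·379 ≡ 607 (mod 619)
R · y^e mod p:
118^2 = 13924 ≡ 306
118^4 ≡ 306^2 = 93636 ≡ 167
118^8 ≡ 167^2 = 27889 ≡ 34
118^16 ≡ 34^2 = 1156 ≡ 537
118^32 ≡ 537^2 = 288369 ≡ 534
118^64 ≡ 534^2 = 285156 ≡ 416
118^128 ≡ 416^2 = 173056 ≡ 355
118^256 ≡ 355^2 = 126025 ≡ 368
316 = 256 + 32 + 16 + 8 + 4, so 118^316 ≡ 368·534·537·34·167 ≡ 357 (mod 619)
104·357 = 37128 ≡ 607 (mod 619)
607 ≡ 607 (mod 619); signature holds.

accept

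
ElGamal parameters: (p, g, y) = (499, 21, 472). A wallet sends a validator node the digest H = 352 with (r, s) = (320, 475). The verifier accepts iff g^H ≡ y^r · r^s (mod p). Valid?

no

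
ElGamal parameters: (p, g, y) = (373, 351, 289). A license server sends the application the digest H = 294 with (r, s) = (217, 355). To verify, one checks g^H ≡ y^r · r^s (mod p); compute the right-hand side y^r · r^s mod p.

Squares mod 373: 289^1≡289, 289^2≡342, 289^4≡215, 289^8≡346, 289^16≡356, 289^32≡289, 289^64≡342, 289^128≡215
217 = 128 + 64 + 16 + 8 + 1, so 289^217 ≡ 215·342·356·346·289 ≡ 1 (mod 373)
Squares mod 373: 217^1≡217, 217^2≡91, 217^4≡75, 217^8≡30, 217^16≡154, 217^32≡217, 217^64≡91, 217^128≡75, 217^256≡30
355 = 256 + 64 + 32 + 2 + 1, so 217^355 ≡ 30·91·217·91·217 ≡ 346 (mod 373)
y^r · r^s ≡ 1·346 = 346 ≡ 346 (mod 373)

346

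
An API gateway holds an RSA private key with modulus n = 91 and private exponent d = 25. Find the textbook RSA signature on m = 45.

m^2 ≡ 45^2 = 2025 ≡ 23
m^4 ≡ 23^2 = 529 ≡ 74
m^8 ≡ 74^2 = 5476 ≡ 16
m^16 ≡ 16^2 = 256 ≡ 74
25 = 16 + 8 + 1, so m^25 ≡ 74·16·45 ≡ 45 (mod 91)

45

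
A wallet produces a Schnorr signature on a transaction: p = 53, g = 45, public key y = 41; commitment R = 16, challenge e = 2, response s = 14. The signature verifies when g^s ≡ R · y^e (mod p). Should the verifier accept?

accept

g^s mod p:
45^2 = 2025 ≡ 11
45^4 ≡ 11^2 = 121 ≡ 15
45^8 ≡ 15^2 = 225 ≡ 13
14 = 8 + 4 + 2, so 45^14 ≡ 13·15·11 ≡ 25 (mod 53)
R · y^e mod p:
41^2 = 1681 ≡ 38
16·38 = 608 ≡ 25 (mod 53)
25 ≡ 25 (mod 53); signature holds.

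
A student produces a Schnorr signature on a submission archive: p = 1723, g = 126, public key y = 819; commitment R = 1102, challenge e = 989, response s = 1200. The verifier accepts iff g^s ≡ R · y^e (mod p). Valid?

g^s mod p:
126^2 = 15876 ≡ 369
126^4 ≡ 369^2 = 136161 ≡ 44
126^8 ≡ 44^2 = 1936 ≡ 213
126^16 ≡ 213^2 = 45369 ≡ 571
126^32 ≡ 571^2 = 326041 ≡ 394
126^64 ≡ 394^2 = 155236 ≡ 166
126^128 ≡ 166^2 = 27556 ≡ 1711
126^256 ≡ 1711^2 = 2927521 ≡ 144
126^512 ≡ 144^2 = 20736 ≡ 60
126^1024 ≡ 60^2 = 3600 ≡ 154
1200 = 1024 + 128 + 32 + 16, so 126^1200 ≡ 154·1711·394·571 ≡ 1056 (mod 1723)
R · y^e mod p:
819^2 = 670761 ≡ 514
819^4 ≡ 514^2 = 264196 ≡ 577
819^8 ≡ 577^2 = 332929 ≡ 390
819^16 ≡ 390^2 = 152100 ≡ 476
819^32 ≡ 476^2 = 226576 ≡ 863
819^64 ≡ 863^2 = 744769 ≡ 433
819^128 ≡ 433^2 = 187489 ≡ 1405
819^256 ≡ 1405^2 = 1974025 ≡ 1190
819^512 ≡ 1190^2 = 1416100 ≡ 1517
989 = 512 + 256 + 128 + 64 + 16 + 8 + 4 + 1, so 819^989 ≡ 1517·1190·1405·433·476·390·577·819 ≡ 1405 (mod 1723)
1102·1405 = 1548310 ≡ 1056 (mod 1723)
1056 ≡ 1056 (mod 1723); signature holds.

yes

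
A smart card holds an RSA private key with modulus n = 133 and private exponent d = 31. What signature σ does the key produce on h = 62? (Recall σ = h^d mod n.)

h^2 ≡ 62^2 = 3844 ≡ 120
h^4 ≡ 120^2 = 14400 ≡ 36
h^8 ≡ 36^2 = 1296 ≡ 99
h^16 ≡ 99^2 = 9801 ≡ 92
31 = 16 + 8 + 4 + 2 + 1, so h^31 ≡ 92·99·36·120·62 ≡ 55 (mod 133)

55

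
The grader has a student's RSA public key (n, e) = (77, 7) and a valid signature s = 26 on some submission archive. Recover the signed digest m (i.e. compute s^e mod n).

s^2 ≡ 26^2 = 676 ≡ 60
s^4 ≡ 60^2 = 3600 ≡ 58
7 = 4 + 2 + 1, so s^7 ≡ 58·60·26 ≡ 5 (mod 77)

5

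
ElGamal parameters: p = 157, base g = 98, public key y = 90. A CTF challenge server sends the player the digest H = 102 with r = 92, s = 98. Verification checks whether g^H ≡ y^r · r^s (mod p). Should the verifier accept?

accept

Left side g^H mod p:
98^2 = 9604 ≡ 27
98^4 ≡ 27^2 = 729 ≡ 101
98^8 ≡ 101^2 = 10201 ≡ 153
98^16 ≡ 153^2 = 23409 ≡ 16
98^32 ≡ 16^2 = 256 ≡ 99
98^64 ≡ 99^2 = 9801 ≡ 67
102 = 64 + 32 + 4 + 2, so 98^102 ≡ 67·99·101·27 ≡ 64 (mod 157)
Right side y^r · r^s mod p:
90^2 = 8100 ≡ 93
90^4 ≡ 93^2 = 8649 ≡ 14
90^8 ≡ 14^2 = 196 ≡ 39
90^16 ≡ 39^2 = 1521 ≡ 108
90^32 ≡ 108^2 = 11664 ≡ 46
90^64 ≡ 46^2 = 2116 ≡ 75
92 = 64 + 16 + 8 + 4, so 90^92 ≡ 75·108·39·14 ≡ 67 (mod 157)
92^2 = 8464 ≡ 143
92^4 ≡ 143^2 = 20449 ≡ 39
92^8 ≡ 39^2 = 1521 ≡ 108
92^16 ≡ 108^2 = 11664 ≡ 46
92^32 ≡ 46^2 = 2116 ≡ 75
92^64 ≡ 75^2 = 5625 ≡ 130
98 = 64 + 32 + 2, so 92^98 ≡ 130·75·143 ≡ 90 (mod 157)
67·90 = 6030 ≡ 64 (mod 157)
64 ≡ 64 (mod 157), so the signature is genuine.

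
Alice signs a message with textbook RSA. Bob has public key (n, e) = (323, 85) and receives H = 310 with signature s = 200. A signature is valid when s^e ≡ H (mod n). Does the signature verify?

s^2 ≡ 200^2 = 40000 ≡ 271
s^4 ≡ 271^2 = 73441 ≡ 120
s^8 ≡ 120^2 = 14400 ≡ 188
s^16 ≡ 188^2 = 35344 ≡ 137
s^32 ≡ 137^2 = 18769 ≡ 35
s^64 ≡ 35^2 = 1225 ≡ 256
85 = 64 + 16 + 4 + 1, so s^85 ≡ 256·137·120·200 ≡ 13 (mod 323)
The recovered value 13 does not match the digest 310.

does not verify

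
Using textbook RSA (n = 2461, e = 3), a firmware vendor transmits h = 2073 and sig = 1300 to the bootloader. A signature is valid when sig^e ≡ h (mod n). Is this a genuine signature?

forged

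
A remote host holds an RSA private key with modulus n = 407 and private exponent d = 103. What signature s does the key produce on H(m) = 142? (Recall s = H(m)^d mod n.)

(H(m))^2 ≡ 142^2 = 20164 ≡ 221
(H(m))^4 ≡ 221^2 = 48841 ≡ 1
(H(m))^8 ≡ 1^2 = 1
(H(m))^16 ≡ 1^2 = 1
(H(m))^32 ≡ 1^2 = 1
(H(m))^64 ≡ 1^2 = 1
103 = 64 + 32 + 4 + 2 + 1, so (H(m))^103 ≡ 1·1·1·221·142 ≡ 43 (mod 407)

43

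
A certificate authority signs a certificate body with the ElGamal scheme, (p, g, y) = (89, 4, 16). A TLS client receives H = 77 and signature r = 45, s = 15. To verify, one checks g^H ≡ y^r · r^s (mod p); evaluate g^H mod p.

1

Squares mod 89: 4^1≡4, 4^2≡16, 4^4≡78, 4^8≡32, 4^16≡45, 4^32≡67, 4^64≡39
77 = 64 + 8 + 4 + 1, so 4^77 ≡ 39·32·78·4 ≡ 1 (mod 89)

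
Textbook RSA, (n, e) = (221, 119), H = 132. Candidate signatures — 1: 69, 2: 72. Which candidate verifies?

2

Candidate 1: 69^2 = 4761 ≡ 120; 69^4 ≡ 120^2 = 14400 ≡ 35; 69^8 ≡ 35^2 = 1225 ≡ 120; 69^16 ≡ 120^2 = 14400 ≡ 35; 69^32 ≡ 35^2 = 1225 ≡ 120; 69^64 ≡ 120^2 = 14400 ≡ 35; 119 = 64 + 32 + 16 + 4 + 2 + 1, so 69^119 ≡ 35·120·35·35·120·69 ≡ 205 (mod 221)
Candidate 2: 72^2 = 5184 ≡ 101; 72^4 ≡ 101^2 = 10201 ≡ 35; 72^8 ≡ 35^2 = 1225 ≡ 120; 72^16 ≡ 120^2 = 14400 ≡ 35; 72^32 ≡ 35^2 = 1225 ≡ 120; 72^64 ≡ 120^2 = 14400 ≡ 35; 119 = 64 + 32 + 16 + 4 + 2 + 1, so 72^119 ≡ 35·120·35·35·101·72 ≡ 132 (mod 221)
  → matches H = 132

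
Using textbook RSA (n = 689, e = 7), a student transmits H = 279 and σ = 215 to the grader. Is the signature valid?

valid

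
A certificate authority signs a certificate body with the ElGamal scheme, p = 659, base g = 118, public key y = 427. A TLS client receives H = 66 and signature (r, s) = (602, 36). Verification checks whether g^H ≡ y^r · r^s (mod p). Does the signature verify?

does not verify

Left side g^H mod p:
118^66 mod 659 = 139
Right side y^r · r^s mod p:
427^602 mod 659 = 628
602^36 mod 659 = 323
628·323 = 202844 ≡ 531 (mod 659)
139 ≠ 531, so verification fails.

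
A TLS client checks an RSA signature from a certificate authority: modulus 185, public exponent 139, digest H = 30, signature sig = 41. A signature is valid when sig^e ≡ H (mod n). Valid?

sig^2 ≡ 41^2 = 1681 ≡ 16
sig^4 ≡ 16^2 = 256 ≡ 71
sig^8 ≡ 71^2 = 5041 ≡ 46
sig^16 ≡ 46^2 = 2116 ≡ 81
sig^32 ≡ 81^2 = 6561 ≡ 86
sig^64 ≡ 86^2 = 7396 ≡ 181
sig^128 ≡ 181^2 = 32761 ≡ 16
139 = 128 + 8 + 2 + 1, so sig^139 ≡ 16·46·16·41 ≡ 151 (mod 185)
The recovered value 151 does not match the digest 30.

no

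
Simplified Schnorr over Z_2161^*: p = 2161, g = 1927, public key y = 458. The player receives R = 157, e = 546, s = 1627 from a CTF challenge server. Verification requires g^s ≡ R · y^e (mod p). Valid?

no

g^s mod p:
1927^2 = 3713329 ≡ 731
1927^4 ≡ 731^2 = 534361 ≡ 594
1927^8 ≡ 594^2 = 352836 ≡ 593
1927^16 ≡ 593^2 = 351649 ≡ 1567
1927^32 ≡ 1567^2 = 2455489 ≡ 593
1927^64 ≡ 593^2 = 351649 ≡ 1567
1927^128 ≡ 1567^2 = 2455489 ≡ 593
1927^256 ≡ 593^2 = 351649 ≡ 1567
1927^512 ≡ 1567^2 = 2455489 ≡ 593
1927^1024 ≡ 593^2 = 351649 ≡ 1567
1627 = 1024 + 512 + 64 + 16 + 8 + 2 + 1, so 1927^1627 ≡ 1567·593·1567·1567·593·731·1927 ≡ 178 (mod 2161)
R · y^e mod p:
458^2 = 209764 ≡ 147
458^4 ≡ 147^2 = 21609 ≡ 2160
458^8 ≡ 2160^2 = 4665600 ≡ 1
458^16 ≡ 1^2 = 1
458^32 ≡ 1^2 = 1
458^64 ≡ 1^2 = 1
458^128 ≡ 1^2 = 1
458^256 ≡ 1^2 = 1
458^512 ≡ 1^2 = 1
546 = 512 + 32 + 2, so 458^546 ≡ 1·1·147 ≡ 147 (mod 2161)
157·147 = 23079 ≡ 1469 (mod 2161)
178 ≠ 1469; the check fails.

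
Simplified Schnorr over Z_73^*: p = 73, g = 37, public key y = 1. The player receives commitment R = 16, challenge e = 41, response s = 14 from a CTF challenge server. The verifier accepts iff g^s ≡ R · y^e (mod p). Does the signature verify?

verifies

g^s mod p:
Squares mod 73: 37^1≡37, 37^2≡55, 37^4≡32, 37^8≡2
14 = 8 + 4 + 2, so 37^14 ≡ 2·32·55 ≡ 16 (mod 73)
R · y^e mod p:
Squares mod 73: 1^1≡1, 1^2≡1, 1^4≡1, 1^8≡1, 1^16≡1, 1^32≡1
41 = 32 + 8 + 1, so 1^41 ≡ 1·1·1 ≡ 1 (mod 73)
16·1 = 16 ≡ 16 (mod 73)
16 ≡ 16 (mod 73); signature holds.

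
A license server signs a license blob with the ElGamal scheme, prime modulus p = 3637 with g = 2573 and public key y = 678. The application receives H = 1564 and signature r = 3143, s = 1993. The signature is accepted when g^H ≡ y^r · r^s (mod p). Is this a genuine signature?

genuine

Left side g^H mod p:
Squares mod 3637: 2573^1≡2573, 2573^2≡989, 2573^4≡3405, 2573^8≡2906, 2573^16≡3359, 2573^32≡907, 2573^64≡687, 2573^128≡2796, 2573^256≡1703, 2573^512≡1520, 2573^1024≡905
1564 = 1024 + 512 + 16 + 8 + 4, so 2573^1564 ≡ 905·1520·3359·2906·3405 ≡ 1991 (mod 3637)
Right side y^r · r^s mod p:
Squares mod 3637: 678^1≡678, 678^2≡1422, 678^4≡3549, 678^8≡470, 678^16≡2680, 678^32≡2962, 678^64≡1000, 678^128≡3462, 678^256≡1529, 678^512≡2887, 678^1024≡2402, 678^2048≡1322
3143 = 2048 + 1024 + 64 + 4 + 2 + 1, so 678^3143 ≡ 1322·2402·1000·3549·1422·678 ≡ 295 (mod 3637)
Squares mod 3637: 3143^1≡3143, 3143^2≡357, 3143^4≡154, 3143^8≡1894, 3143^16≡1154, 3143^32≡574, 3143^64≡2146, 3143^128≡874, 3143^256≡106, 3143^512≡325, 3143^1024≡152
1993 = 1024 + 512 + 256 + 128 + 64 + 8 + 1, so 3143^1993 ≡ 152·325·106·874·2146·1894·3143 ≡ 1141 (mod 3637)
295·1141 = 336595 ≡ 1991 (mod 3637)
1991 ≡ 1991 (mod 3637), so the signature is genuine.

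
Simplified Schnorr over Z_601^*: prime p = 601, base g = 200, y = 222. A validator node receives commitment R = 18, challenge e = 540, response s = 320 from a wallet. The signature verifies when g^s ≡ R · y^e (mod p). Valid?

g^s mod p:
200^320 mod 601 = 536
R · y^e mod p:
222^540 mod 601 = 432
18·432 = 7776 ≡ 564 (mod 601)
536 ≠ 564; the check fails.

no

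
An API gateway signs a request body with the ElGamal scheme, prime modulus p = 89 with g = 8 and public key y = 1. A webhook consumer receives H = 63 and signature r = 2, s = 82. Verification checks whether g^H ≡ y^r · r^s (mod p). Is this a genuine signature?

forged

Left side g^H mod p:
Squares mod 89: 8^1≡8, 8^2≡64, 8^4≡2, 8^8≡4, 8^16≡16, 8^32≡78
63 = 32 + 16 + 8 + 4 + 2 + 1, so 8^63 ≡ 78·16·4·2·64·8 ≡ 4 (mod 89)
Right side y^r · r^s mod p:
Squares mod 89: 1^1≡1, 1^2≡1
1^2 ≡ 1 (mod 89)
Squares mod 89: 2^1≡2, 2^2≡4, 2^4≡16, 2^8≡78, 2^16≡32, 2^32≡45, 2^64≡67
82 = 64 + 16 + 2, so 2^82 ≡ 67·32·4 ≡ 32 (mod 89)
1·32 = 32 ≡ 32 (mod 89)
4 ≠ 32, so verification fails.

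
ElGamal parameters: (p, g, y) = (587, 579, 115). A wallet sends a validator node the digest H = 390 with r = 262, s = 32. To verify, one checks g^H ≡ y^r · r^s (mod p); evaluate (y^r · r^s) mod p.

147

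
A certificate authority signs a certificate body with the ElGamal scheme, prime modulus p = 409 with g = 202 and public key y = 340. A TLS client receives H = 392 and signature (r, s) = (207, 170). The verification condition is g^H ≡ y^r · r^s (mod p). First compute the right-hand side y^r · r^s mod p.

71

340^2 = 115600 ≡ 262
340^4 ≡ 262^2 = 68644 ≡ 341
340^8 ≡ 341^2 = 116281 ≡ 125
340^16 ≡ 125^2 = 15625 ≡ 83
340^32 ≡ 83^2 = 6889 ≡ 345
340^64 ≡ 345^2 = 119025 ≡ 6
340^128 ≡ 6^2 = 36
207 = 128 + 64 + 8 + 4 + 2 + 1, so 340^207 ≡ 36·6·125·341·262·340 ≡ 327 (mod 409)
207^2 = 42849 ≡ 313
207^4 ≡ 313^2 = 97969 ≡ 218
207^8 ≡ 218^2 = 47524 ≡ 80
207^16 ≡ 80^2 = 6400 ≡ 265
207^32 ≡ 265^2 = 70225 ≡ 286
207^64 ≡ 286^2 = 81796 ≡ 405
207^128 ≡ 405^2 = 164025 ≡ 16
170 = 128 + 32 + 8 + 2, so 207^170 ≡ 16·286·80·313 ≡ 54 (mod 409)
y^r · r^s ≡ 327·54 = 17658 ≡ 71 (mod 409)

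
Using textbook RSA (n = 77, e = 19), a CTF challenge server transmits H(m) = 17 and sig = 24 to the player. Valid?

sig^19 mod 77 = 17
Since 17 equals the digest 17, verification succeeds.

yes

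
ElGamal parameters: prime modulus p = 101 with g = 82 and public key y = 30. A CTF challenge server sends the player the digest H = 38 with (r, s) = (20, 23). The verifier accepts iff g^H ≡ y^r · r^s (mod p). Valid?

Left side g^H mod p:
82^2 = 6724 ≡ 58
82^4 ≡ 58^2 = 3364 ≡ 31
82^8 ≡ 31^2 = 961 ≡ 52
82^16 ≡ 52^2 = 2704 ≡ 78
82^32 ≡ 78^2 = 6084 ≡ 24
38 = 32 + 4 + 2, so 82^38 ≡ 24·31·58 ≡ 25 (mod 101)
Right side y^r · r^s mod p:
30^2 = 900 ≡ 92
30^4 ≡ 92^2 = 8464 ≡ 81
30^8 ≡ 81^2 = 6561 ≡ 97
30^16 ≡ 97^2 = 9409 ≡ 16
20 = 16 + 4, so 30^20 ≡ 16·81 ≡ 84 (mod 101)
20^2 = 400 ≡ 97
20^4 ≡ 97^2 = 9409 ≡ 16
20^8 ≡ 16^2 = 256 ≡ 54
20^16 ≡ 54^2 = 2916 ≡ 88
23 = 16 + 4 + 2 + 1, so 20^23 ≡ 88·16·97·20 ≡ 76 (mod 101)
84·76 = 6384 ≡ 21 (mod 101)
25 ≠ 21, so verification fails.

no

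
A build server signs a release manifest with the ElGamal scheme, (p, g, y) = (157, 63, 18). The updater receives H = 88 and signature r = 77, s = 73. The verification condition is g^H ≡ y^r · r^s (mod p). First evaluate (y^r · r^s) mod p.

30

18^2 = 324 ≡ 10
18^4 ≡ 10^2 = 100
18^8 ≡ 100^2 = 10000 ≡ 109
18^16 ≡ 109^2 = 11881 ≡ 106
18^32 ≡ 106^2 = 11236 ≡ 89
18^64 ≡ 89^2 = 7921 ≡ 71
77 = 64 + 8 + 4 + 1, so 18^77 ≡ 71·109·100·18 ≡ 61 (mod 157)
77^2 = 5929 ≡ 120
77^4 ≡ 120^2 = 14400 ≡ 113
77^8 ≡ 113^2 = 12769 ≡ 52
77^16 ≡ 52^2 = 2704 ≡ 35
77^32 ≡ 35^2 = 1225 ≡ 126
77^64 ≡ 126^2 = 15876 ≡ 19
73 = 64 + 8 + 1, so 77^73 ≡ 19·52·77 ≡ 88 (mod 157)
y^r · r^s ≡ 61·88 = 5368 ≡ 30 (mod 157)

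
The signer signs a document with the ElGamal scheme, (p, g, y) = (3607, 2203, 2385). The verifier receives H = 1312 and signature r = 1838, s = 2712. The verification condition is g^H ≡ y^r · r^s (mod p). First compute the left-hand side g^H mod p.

2203^2 = 4853209 ≡ 1794
2203^4 ≡ 1794^2 = 3218436 ≡ 992
2203^8 ≡ 992^2 = 984064 ≡ 2960
2203^16 ≡ 2960^2 = 8761600 ≡ 197
2203^32 ≡ 197^2 = 38809 ≡ 2739
2203^64 ≡ 2739^2 = 7502121 ≡ 3168
2203^128 ≡ 3168^2 = 10036224 ≡ 1550
2203^256 ≡ 1550^2 = 2402500 ≡ 238
2203^512 ≡ 238^2 = 56644 ≡ 2539
2203^1024 ≡ 2539^2 = 6446521 ≡ 812
1312 = 1024 + 256 + 32, so 2203^1312 ≡ 812·238·2739 ≡ 934 (mod 3607)

934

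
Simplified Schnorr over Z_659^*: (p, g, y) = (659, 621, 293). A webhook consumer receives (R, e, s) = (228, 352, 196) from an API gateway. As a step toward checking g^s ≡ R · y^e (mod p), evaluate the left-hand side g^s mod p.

57

621^2 = 385641 ≡ 126
621^4 ≡ 126^2 = 15876 ≡ 60
621^8 ≡ 60^2 = 3600 ≡ 305
621^16 ≡ 305^2 = 93025 ≡ 106
621^32 ≡ 106^2 = 11236 ≡ 33
621^64 ≡ 33^2 = 1089 ≡ 430
621^128 ≡ 430^2 = 184900 ≡ 380
196 = 128 + 64 + 4, so 621^196 ≡ 380·430·60 ≡ 57 (mod 659)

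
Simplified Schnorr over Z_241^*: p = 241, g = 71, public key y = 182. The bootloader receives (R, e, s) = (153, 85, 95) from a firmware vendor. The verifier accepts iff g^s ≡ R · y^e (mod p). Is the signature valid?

valid

g^s mod p:
71^2 = 5041 ≡ 221
71^4 ≡ 221^2 = 48841 ≡ 159
71^8 ≡ 159^2 = 25281 ≡ 217
71^16 ≡ 217^2 = 47089 ≡ 94
71^32 ≡ 94^2 = 8836 ≡ 160
71^64 ≡ 160^2 = 25600 ≡ 54
95 = 64 + 16 + 8 + 4 + 2 + 1, so 71^95 ≡ 54·94·217·159·221·71 ≡ 176 (mod 241)
R · y^e mod p:
182^2 = 33124 ≡ 107
182^4 ≡ 107^2 = 11449 ≡ 122
182^8 ≡ 122^2 = 14884 ≡ 183
182^16 ≡ 183^2 = 33489 ≡ 231
182^32 ≡ 231^2 = 53361 ≡ 100
182^64 ≡ 100^2 = 10000 ≡ 119
85 = 64 + 16 + 4 + 1, so 182^85 ≡ 119·231·122·182 ≡ 239 (mod 241)
153·239 = 36567 ≡ 176 (mod 241)
176 ≡ 176 (mod 241); signature holds.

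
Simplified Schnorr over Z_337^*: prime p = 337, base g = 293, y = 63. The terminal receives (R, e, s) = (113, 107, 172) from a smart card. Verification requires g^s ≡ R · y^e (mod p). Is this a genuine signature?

forged

g^s mod p:
293^2 = 85849 ≡ 251
293^4 ≡ 251^2 = 63001 ≡ 319
293^8 ≡ 319^2 = 101761 ≡ 324
293^16 ≡ 324^2 = 104976 ≡ 169
293^32 ≡ 169^2 = 28561 ≡ 253
293^64 ≡ 253^2 = 64009 ≡ 316
293^128 ≡ 316^2 = 99856 ≡ 104
172 = 128 + 32 + 8 + 4, so 293^172 ≡ 104·253·324·319 ≡ 18 (mod 337)
R · y^e mod p:
63^2 = 3969 ≡ 262
63^4 ≡ 262^2 = 68644 ≡ 233
63^8 ≡ 233^2 = 54289 ≡ 32
63^16 ≡ 32^2 = 1024 ≡ 13
63^32 ≡ 13^2 = 169
63^64 ≡ 169^2 = 28561 ≡ 253
107 = 64 + 32 + 8 + 2 + 1, so 63^107 ≡ 253·169·32·262·63 ≡ 309 (mod 337)
113·309 = 34917 ≡ 206 (mod 337)
18 ≠ 206; the check fails.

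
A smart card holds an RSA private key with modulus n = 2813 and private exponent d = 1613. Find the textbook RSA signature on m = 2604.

1321

m^2 ≡ 2604^2 = 6780816 ≡ 1486
m^4 ≡ 1486^2 = 2208196 ≡ 2804
m^8 ≡ 2804^2 = 7862416 ≡ 81
m^16 ≡ 81^2 = 6561 ≡ 935
m^32 ≡ 935^2 = 874225 ≡ 2195
m^64 ≡ 2195^2 = 4818025 ≡ 2169
m^128 ≡ 2169^2 = 4704561 ≡ 1225
m^256 ≡ 1225^2 = 1500625 ≡ 1296
m^512 ≡ 1296^2 = 1679616 ≡ 255
m^1024 ≡ 255^2 = 65025 ≡ 326
1613 = 1024 + 512 + 64 + 8 + 4 + 1, so m^1613 ≡ 326·255·2169·81·2804·2604 ≡ 1321 (mod 2813)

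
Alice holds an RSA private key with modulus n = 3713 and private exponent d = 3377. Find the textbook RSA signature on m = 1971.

Squares mod 3713: m^1≡1971, m^2≡1043, m^4≡3653, m^8≡3600, m^16≡1630, m^32≡2105, m^64≡1416, m^128≡36, m^256≡1296, m^512≡1340, m^1024≡2221, m^2048≡1977
3377 = 2048 + 1024 + 256 + 32 + 16 + 1, so m^3377 ≡ 1977·2221·1296·2105·1630·1971 ≡ 1768 (mod 3713)

1768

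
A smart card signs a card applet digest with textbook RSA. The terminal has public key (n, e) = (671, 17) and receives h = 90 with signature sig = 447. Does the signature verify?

does not verify

sig^17 mod 671 = 644
sig^17 mod 671 = 644, but h = 90.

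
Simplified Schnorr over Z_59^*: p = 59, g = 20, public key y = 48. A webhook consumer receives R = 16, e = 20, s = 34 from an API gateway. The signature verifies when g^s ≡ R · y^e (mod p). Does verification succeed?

g^s mod p:
20^2 = 400 ≡ 46
20^4 ≡ 46^2 = 2116 ≡ 51
20^8 ≡ 51^2 = 2601 ≡ 5
20^16 ≡ 5^2 = 25
20^32 ≡ 25^2 = 625 ≡ 35
34 = 32 + 2, so 20^34 ≡ 35·46 ≡ 17 (mod 59)
R · y^e mod p:
48^2 = 2304 ≡ 3
48^4 ≡ 3^2 = 9
48^8 ≡ 9^2 = 81 ≡ 22
48^16 ≡ 22^2 = 484 ≡ 12
20 = 16 + 4, so 48^20 ≡ 12·9 ≡ 49 (mod 59)
16·49 = 784 ≡ 17 (mod 59)
17 ≡ 17 (mod 59); signature holds.

passes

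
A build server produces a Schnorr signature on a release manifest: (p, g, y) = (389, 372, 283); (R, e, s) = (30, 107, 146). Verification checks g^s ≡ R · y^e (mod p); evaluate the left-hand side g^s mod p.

372^2 = 138384 ≡ 289
372^4 ≡ 289^2 = 83521 ≡ 275
372^8 ≡ 275^2 = 75625 ≡ 159
372^16 ≡ 159^2 = 25281 ≡ 385
372^32 ≡ 385^2 = 148225 ≡ 16
372^64 ≡ 16^2 = 256
372^128 ≡ 256^2 = 65536 ≡ 184
146 = 128 + 16 + 2, so 372^146 ≡ 184·385·289 ≡ 79 (mod 389)

79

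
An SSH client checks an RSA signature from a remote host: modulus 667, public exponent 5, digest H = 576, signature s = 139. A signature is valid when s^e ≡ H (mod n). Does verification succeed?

Squares mod 667: s^1≡139, s^2≡645, s^4≡484
5 = 4 + 1, so s^5 ≡ 484·139 ≡ 576 (mod 667)
s^5 mod 667 = 576 matches H.

passes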